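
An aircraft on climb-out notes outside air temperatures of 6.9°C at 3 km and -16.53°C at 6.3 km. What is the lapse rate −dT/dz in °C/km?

7.1°C/km

Γ = −ΔT/Δz = (6.9 − (-16.53)) / (6300 − 3000) m
  = 23.43°C / 3.3 km = 7.1°C/km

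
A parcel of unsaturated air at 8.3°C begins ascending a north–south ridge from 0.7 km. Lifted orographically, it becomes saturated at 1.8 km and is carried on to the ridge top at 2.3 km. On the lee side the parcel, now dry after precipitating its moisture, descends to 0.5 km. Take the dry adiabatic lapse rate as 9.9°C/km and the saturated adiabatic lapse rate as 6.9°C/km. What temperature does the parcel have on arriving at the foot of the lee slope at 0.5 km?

700–1800 m, dry: Δz = 1.1 km ⇒ ΔT = -10.89°C; T = -2.59°C
1800–2300 m, saturated: Δz = 0.5 km ⇒ ΔT = -3.45°C; T = -6.04°C
2300–500 m, dry descent: Δz = 1.8 km ⇒ ΔT = +17.82°C; T = 11.78°C

11.78°C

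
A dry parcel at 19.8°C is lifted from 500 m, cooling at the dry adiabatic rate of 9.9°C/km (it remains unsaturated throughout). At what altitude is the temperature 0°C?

2500 m

Height above start = (19.8 − 0) / 9.9 = 2 km
Altitude = 500 m + 2000 m = 2500 m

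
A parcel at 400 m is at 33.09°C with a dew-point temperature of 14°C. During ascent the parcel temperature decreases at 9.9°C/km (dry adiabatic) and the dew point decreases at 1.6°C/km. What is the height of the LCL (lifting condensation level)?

T and T_d converge at 9.9 − 1.6 = 8.3°C per km
Height above start = (33.09 − 14) / 8.3 = 2.3 km
LCL altitude = 400 m + 2300 m = 2700 m

2700 m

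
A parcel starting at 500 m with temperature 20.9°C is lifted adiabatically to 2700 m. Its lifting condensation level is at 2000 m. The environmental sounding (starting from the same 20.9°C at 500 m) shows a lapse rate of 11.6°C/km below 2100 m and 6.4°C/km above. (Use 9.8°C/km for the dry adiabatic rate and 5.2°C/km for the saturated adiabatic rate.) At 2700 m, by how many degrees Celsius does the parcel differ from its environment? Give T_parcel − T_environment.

+4.06°C (parcel warmer than environment)

Parcel:
  From 500 m to 2000 m (dry): cools by 9.8 × 1.5 = 14.7°C, giving 6.2°C.
  From 2000 m to 2700 m (saturated): cools by 5.2 × 0.7 = 3.64°C, giving 2.56°C.
Environment:
  From 500 m to 2100 m (environment, lower layer): cools by 11.6 × 1.6 = 18.56°C, giving 2.34°C.
  From 2100 m to 2700 m (environment, upper layer): cools by 6.4 × 0.6 = 3.84°C, giving -1.5°C.
T_parcel − T_env = 2.56 − (-1.5) = +4.06°C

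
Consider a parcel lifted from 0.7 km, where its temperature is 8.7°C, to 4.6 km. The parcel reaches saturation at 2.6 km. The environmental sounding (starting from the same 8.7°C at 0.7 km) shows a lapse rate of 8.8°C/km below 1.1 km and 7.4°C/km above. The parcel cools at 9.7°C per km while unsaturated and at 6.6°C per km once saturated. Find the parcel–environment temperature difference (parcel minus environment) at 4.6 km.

-2.21°C (parcel cooler than environment)

Parcel:
  700–2600 m, dry: Δz = 1.9 km ⇒ ΔT = -18.43°C; T = -9.73°C
  2600–4600 m, saturated: Δz = 2 km ⇒ ΔT = -13.2°C; T = -22.93°C
Environment:
  700–1100 m, environment, lower layer: Δz = 0.4 km ⇒ ΔT = -3.52°C; T = 5.18°C
  1100–4600 m, environment, upper layer: Δz = 3.5 km ⇒ ΔT = -25.9°C; T = -20.72°C
T_parcel − T_env = -22.93 − (-20.72) = -2.21°C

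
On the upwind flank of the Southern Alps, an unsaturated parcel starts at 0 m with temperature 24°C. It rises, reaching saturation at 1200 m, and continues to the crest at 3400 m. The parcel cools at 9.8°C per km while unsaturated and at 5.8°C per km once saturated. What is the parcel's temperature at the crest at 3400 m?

-0.52°C

From 0 m to 1200 m (dry): cools by 9.8 × 1.2 = 11.76°C, giving 12.24°C.
From 1200 m to 3400 m (saturated): cools by 5.8 × 2.2 = 12.76°C, giving -0.52°C.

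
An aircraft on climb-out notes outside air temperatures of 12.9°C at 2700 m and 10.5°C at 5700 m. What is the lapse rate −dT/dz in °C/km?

0.8°C/km

Γ = −ΔT/Δz = (12.9 − 10.5) / (5700 − 2700) m
  = 2.4°C / 3 km = 0.8°C/km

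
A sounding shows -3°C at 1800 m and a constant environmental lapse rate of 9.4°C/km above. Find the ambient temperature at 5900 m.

-41.54°C

Environmental to 5900 m: -9.4 × 4.1 km = -38.54°C, so T = -41.54°C.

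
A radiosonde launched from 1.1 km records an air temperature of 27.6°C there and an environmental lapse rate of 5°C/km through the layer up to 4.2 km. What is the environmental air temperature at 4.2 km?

1100 → 4200 m (environmental, 5°C/km): ΔT = -5 × 3.1 = -15.5°C → T = 12.1°C

12.1°C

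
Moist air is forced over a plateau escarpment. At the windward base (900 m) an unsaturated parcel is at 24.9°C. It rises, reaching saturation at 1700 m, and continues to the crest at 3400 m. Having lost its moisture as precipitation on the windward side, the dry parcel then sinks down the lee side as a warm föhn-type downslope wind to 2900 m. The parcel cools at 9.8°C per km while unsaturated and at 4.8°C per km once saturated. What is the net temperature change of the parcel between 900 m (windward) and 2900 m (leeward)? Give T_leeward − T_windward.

900–1700 m, dry: Δz = 0.8 km ⇒ ΔT = -7.84°C; T = 17.06°C
1700–3400 m, saturated: Δz = 1.7 km ⇒ ΔT = -8.16°C; T = 8.9°C
3400–2900 m, dry descent: Δz = 0.5 km ⇒ ΔT = +4.9°C; T = 13.8°C
Net change vs windward start: 13.8 − 24.9 = -11.1°C

-11.1°C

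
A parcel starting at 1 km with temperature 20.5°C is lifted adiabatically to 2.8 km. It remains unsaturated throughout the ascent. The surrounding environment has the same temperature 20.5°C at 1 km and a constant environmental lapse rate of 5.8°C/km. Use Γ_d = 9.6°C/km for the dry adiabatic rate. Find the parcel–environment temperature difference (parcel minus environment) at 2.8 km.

Parcel:
  Dry to 2800 m: -9.6 × 1.8 km = -17.28°C, so T = 3.22°C.
Environment:
  Environment to 2800 m: -5.8 × 1.8 km = -10.44°C, so T = 10.06°C.
T_parcel − T_env = 3.22 − 10.06 = -6.84°C

-6.84°C (parcel cooler than environment)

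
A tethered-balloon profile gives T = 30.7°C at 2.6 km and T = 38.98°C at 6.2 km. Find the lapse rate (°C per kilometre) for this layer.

Γ = −ΔT/Δz = (30.7 − 38.98) / (6200 − 2600) m
  = -8.28°C / 3.6 km = -2.3°C/km

-2.3°C/km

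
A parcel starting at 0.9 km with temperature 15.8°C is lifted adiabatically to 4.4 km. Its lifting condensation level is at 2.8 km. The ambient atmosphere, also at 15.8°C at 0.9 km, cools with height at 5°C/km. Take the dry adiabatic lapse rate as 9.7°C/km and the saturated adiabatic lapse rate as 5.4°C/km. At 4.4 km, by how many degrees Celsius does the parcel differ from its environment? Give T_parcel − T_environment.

-9.57°C (parcel cooler than environment)

Parcel:
  900–2800 m, dry: Δz = 1.9 km ⇒ ΔT = -18.43°C; T = -2.63°C
  2800–4400 m, saturated: Δz = 1.6 km ⇒ ΔT = -8.64°C; T = -11.27°C
Environment:
  900–4400 m, environment: Δz = 3.5 km ⇒ ΔT = -17.5°C; T = -1.7°C
T_parcel − T_env = -11.27 − (-1.7) = -9.57°C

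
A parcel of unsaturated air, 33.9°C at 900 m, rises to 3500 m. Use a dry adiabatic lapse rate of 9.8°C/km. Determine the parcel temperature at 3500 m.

From 900 m to 3500 m (dry adiabatic): cools by 9.8 × 2.6 = 25.48°C, giving 8.42°C.

8.42°C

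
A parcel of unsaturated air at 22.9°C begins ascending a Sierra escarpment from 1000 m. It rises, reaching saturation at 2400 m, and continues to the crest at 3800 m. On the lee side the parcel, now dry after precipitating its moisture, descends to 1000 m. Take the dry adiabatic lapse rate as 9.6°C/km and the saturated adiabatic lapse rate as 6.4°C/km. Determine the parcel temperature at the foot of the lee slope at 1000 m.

1000 → 2400 m (dry, 9.6°C/km): ΔT = -9.6 × 1.4 = -13.44°C → T = 9.46°C
2400 → 3800 m (saturated, 6.4°C/km): ΔT = -6.4 × 1.4 = -8.96°C → T = 0.5°C
3800 → 1000 m (dry descent, 9.6°C/km): ΔT = +9.6 × 2.8 = +26.88°C → T = 27.38°C

27.38°C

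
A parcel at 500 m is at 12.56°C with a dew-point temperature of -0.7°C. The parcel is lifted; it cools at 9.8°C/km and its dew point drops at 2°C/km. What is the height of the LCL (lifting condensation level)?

2200 m

T and T_d converge at 9.8 − 2 = 7.8°C per km
Height above start = (12.56 − (-0.7)) / 7.8 = 1.7 km
LCL altitude = 500 m + 1700 m = 2200 m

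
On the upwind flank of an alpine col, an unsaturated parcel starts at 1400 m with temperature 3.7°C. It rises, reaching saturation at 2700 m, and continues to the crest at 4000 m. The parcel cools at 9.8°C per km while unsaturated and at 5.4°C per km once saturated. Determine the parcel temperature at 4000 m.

-16.06°C

Dry to 2700 m: -9.8 × 1.3 km = -12.74°C, so T = -9.04°C.
Saturated to 4000 m: -5.4 × 1.3 km = -7.02°C, so T = -16.06°C.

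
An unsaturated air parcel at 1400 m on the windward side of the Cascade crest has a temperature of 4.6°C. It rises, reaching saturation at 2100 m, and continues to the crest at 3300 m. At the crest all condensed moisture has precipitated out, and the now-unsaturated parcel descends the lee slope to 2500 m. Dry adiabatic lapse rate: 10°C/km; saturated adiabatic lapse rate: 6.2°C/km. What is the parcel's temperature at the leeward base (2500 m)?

1400–2100 m, dry: Δz = 0.7 km ⇒ ΔT = -7°C; T = -2.4°C
2100–3300 m, saturated: Δz = 1.2 km ⇒ ΔT = -7.44°C; T = -9.84°C
3300–2500 m, dry descent: Δz = 0.8 km ⇒ ΔT = +8°C; T = -1.84°C

-1.84°C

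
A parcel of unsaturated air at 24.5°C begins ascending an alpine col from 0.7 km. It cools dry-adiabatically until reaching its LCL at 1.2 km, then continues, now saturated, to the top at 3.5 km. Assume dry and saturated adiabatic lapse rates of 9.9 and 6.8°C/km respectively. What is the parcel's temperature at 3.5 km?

3.91°C

700–1200 m, dry: Δz = 0.5 km ⇒ ΔT = -4.95°C; T = 19.55°C
1200–3500 m, saturated: Δz = 2.3 km ⇒ ΔT = -15.64°C; T = 3.91°C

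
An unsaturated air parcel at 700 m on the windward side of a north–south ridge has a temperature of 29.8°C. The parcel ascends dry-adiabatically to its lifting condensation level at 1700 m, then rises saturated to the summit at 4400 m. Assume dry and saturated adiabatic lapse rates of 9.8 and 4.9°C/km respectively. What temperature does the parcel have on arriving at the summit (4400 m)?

Dry to 1700 m: -9.8 × 1 km = -9.8°C, so T = 20°C.
Saturated to 4400 m: -4.9 × 2.7 km = -13.23°C, so T = 6.77°C.

6.77°C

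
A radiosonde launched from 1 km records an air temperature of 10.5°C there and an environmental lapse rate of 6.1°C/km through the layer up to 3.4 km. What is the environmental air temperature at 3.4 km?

Environmental to 3400 m: -6.1 × 2.4 km = -14.64°C, so T = -4.14°C.

-4.14°C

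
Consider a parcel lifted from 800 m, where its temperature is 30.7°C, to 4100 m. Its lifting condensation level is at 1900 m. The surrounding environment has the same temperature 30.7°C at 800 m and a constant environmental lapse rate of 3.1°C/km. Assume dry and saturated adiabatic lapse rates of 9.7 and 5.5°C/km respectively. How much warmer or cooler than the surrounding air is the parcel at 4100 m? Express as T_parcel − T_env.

Parcel:
  Dry to 1900 m: -9.7 × 1.1 km = -10.67°C, so T = 20.03°C.
  Saturated to 4100 m: -5.5 × 2.2 km = -12.1°C, so T = 7.93°C.
Environment:
  Environment to 4100 m: -3.1 × 3.3 km = -10.23°C, so T = 20.47°C.
T_parcel − T_env = 7.93 − 20.47 = -12.54°C

-12.54°C (parcel cooler than environment)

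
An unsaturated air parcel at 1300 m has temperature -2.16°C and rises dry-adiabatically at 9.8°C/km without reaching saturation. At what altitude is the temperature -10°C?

Height above start = (-2.16 − (-10)) / 9.8 = 0.8 km
Altitude = 1300 m + 800 m = 2100 m

2100 m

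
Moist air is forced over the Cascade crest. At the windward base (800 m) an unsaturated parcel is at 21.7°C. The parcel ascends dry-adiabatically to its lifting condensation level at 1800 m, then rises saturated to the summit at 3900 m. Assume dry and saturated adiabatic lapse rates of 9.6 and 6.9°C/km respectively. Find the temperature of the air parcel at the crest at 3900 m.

-2.39°C

From 800 m to 1800 m (dry): cools by 9.6 × 1 = 9.6°C, giving 12.1°C.
From 1800 m to 3900 m (saturated): cools by 6.9 × 2.1 = 14.49°C, giving -2.39°C.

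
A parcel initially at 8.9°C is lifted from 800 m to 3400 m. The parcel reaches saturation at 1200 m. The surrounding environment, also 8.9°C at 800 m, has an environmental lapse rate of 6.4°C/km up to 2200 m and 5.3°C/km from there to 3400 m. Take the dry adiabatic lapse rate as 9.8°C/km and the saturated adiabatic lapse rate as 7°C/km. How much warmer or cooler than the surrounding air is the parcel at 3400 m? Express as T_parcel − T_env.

-4°C (parcel cooler than environment)

Parcel:
  800 → 1200 m (dry, 9.8°C/km): ΔT = -9.8 × 0.4 = -3.92°C → T = 4.98°C
  1200 → 3400 m (saturated, 7°C/km): ΔT = -7 × 2.2 = -15.4°C → T = -10.42°C
Environment:
  800 → 2200 m (environment, lower layer, 6.4°C/km): ΔT = -6.4 × 1.4 = -8.96°C → T = -0.06°C
  2200 → 3400 m (environment, upper layer, 5.3°C/km): ΔT = -5.3 × 1.2 = -6.36°C → T = -6.42°C
T_parcel − T_env = -10.42 − (-6.42) = -4°C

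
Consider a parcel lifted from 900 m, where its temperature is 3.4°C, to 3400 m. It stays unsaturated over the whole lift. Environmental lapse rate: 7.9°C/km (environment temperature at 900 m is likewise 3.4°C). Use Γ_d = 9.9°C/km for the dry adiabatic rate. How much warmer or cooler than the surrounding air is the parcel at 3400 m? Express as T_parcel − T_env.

Parcel:
  From 900 m to 3400 m (dry): cools by 9.9 × 2.5 = 24.75°C, giving -21.35°C.
Environment:
  From 900 m to 3400 m (environment): cools by 7.9 × 2.5 = 19.75°C, giving -16.35°C.
T_parcel − T_env = -21.35 − (-16.35) = -5°C

-5°C (parcel cooler than environment)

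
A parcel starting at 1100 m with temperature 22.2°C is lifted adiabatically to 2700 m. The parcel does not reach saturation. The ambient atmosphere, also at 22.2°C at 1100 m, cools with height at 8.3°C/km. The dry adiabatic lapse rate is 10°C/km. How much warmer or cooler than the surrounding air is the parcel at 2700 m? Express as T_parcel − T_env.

Parcel:
  1100 → 2700 m (dry, 10°C/km): ΔT = -10 × 1.6 = -16°C → T = 6.2°C
Environment:
  1100 → 2700 m (environment, 8.3°C/km): ΔT = -8.3 × 1.6 = -13.28°C → T = 8.92°C
T_parcel − T_env = 6.2 − 8.92 = -2.72°C

-2.72°C (parcel cooler than environment)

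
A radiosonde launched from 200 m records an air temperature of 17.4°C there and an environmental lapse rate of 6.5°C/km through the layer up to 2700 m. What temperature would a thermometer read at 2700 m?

Environmental to 2700 m: -6.5 × 2.5 km = -16.25°C, so T = 1.15°C.

1.15°C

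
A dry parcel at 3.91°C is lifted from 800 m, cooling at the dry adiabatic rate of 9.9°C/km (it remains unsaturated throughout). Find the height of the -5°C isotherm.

1700 m

Height above start = (3.91 − (-5)) / 9.9 = 0.9 km
Altitude = 800 m + 900 m = 1700 m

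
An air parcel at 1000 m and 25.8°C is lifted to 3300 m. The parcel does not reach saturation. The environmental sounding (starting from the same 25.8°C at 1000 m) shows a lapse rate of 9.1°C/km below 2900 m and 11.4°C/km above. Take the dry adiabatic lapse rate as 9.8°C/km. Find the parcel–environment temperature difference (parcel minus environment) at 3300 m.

-0.69°C (parcel cooler than environment)

Parcel:
  1000 → 3300 m (dry, 9.8°C/km): ΔT = -9.8 × 2.3 = -22.54°C → T = 3.26°C
Environment:
  1000 → 2900 m (environment, lower layer, 9.1°C/km): ΔT = -9.1 × 1.9 = -17.29°C → T = 8.51°C
  2900 → 3300 m (environment, upper layer, 11.4°C/km): ΔT = -11.4 × 0.4 = -4.56°C → T = 3.95°C
T_parcel − T_env = 3.26 − 3.95 = -0.69°C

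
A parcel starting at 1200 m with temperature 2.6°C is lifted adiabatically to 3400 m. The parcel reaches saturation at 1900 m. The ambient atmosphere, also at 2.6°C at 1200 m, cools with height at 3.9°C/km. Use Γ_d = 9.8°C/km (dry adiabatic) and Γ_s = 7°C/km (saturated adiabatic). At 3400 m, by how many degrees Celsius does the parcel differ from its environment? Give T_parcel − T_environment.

Parcel:
  1200–1900 m, dry: Δz = 0.7 km ⇒ ΔT = -6.86°C; T = -4.26°C
  1900–3400 m, saturated: Δz = 1.5 km ⇒ ΔT = -10.5°C; T = -14.76°C
Environment:
  1200–3400 m, environment: Δz = 2.2 km ⇒ ΔT = -8.58°C; T = -5.98°C
T_parcel − T_env = -14.76 − (-5.98) = -8.78°C

-8.78°C (parcel cooler than environment)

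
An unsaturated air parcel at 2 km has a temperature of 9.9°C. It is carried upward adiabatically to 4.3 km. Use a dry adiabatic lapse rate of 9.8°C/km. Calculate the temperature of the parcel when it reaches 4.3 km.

-12.64°C

2000 → 4300 m (dry adiabatic, 9.8°C/km): ΔT = -9.8 × 2.3 = -22.54°C → T = -12.64°C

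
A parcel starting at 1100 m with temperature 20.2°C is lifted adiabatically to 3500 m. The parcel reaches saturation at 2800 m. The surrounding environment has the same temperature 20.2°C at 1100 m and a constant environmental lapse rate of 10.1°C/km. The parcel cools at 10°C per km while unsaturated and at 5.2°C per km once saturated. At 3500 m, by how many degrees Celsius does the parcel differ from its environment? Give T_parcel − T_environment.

Parcel:
  From 1100 m to 2800 m (dry): cools by 10 × 1.7 = 17°C, giving 3.2°C.
  From 2800 m to 3500 m (saturated): cools by 5.2 × 0.7 = 3.64°C, giving -0.44°C.
Environment:
  From 1100 m to 3500 m (environment): cools by 10.1 × 2.4 = 24.24°C, giving -4.04°C.
T_parcel − T_env = -0.44 − (-4.04) = +3.6°C

+3.6°C (parcel warmer than environment)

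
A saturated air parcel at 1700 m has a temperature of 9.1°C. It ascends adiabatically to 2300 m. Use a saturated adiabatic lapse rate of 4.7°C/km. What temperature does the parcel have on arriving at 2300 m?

1700–2300 m, saturated adiabatic: Δz = 0.6 km ⇒ ΔT = -2.82°C; T = 6.28°C

6.28°C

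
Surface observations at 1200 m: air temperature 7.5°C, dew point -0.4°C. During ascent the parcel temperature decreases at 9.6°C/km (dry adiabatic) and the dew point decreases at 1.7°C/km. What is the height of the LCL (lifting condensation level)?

2200 m

T and T_d converge at 9.6 − 1.7 = 7.9°C per km
Height above start = (7.5 − (-0.4)) / 7.9 = 1 km
LCL altitude = 1200 m + 1000 m = 2200 m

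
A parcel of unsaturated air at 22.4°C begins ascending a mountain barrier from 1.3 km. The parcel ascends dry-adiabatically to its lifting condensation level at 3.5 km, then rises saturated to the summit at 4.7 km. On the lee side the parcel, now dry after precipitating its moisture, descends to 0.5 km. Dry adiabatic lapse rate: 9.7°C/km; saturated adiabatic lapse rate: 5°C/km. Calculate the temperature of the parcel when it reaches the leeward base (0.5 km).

35.8°C

1300–3500 m, dry: Δz = 2.2 km ⇒ ΔT = -21.34°C; T = 1.06°C
3500–4700 m, saturated: Δz = 1.2 km ⇒ ΔT = -6°C; T = -4.94°C
4700–500 m, dry descent: Δz = 4.2 km ⇒ ΔT = +40.74°C; T = 35.8°C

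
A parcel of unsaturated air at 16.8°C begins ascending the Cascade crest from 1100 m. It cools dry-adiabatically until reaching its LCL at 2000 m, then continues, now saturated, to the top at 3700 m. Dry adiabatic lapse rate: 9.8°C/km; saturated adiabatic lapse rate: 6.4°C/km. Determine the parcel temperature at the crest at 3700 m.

1100–2000 m, dry: Δz = 0.9 km ⇒ ΔT = -8.82°C; T = 7.98°C
2000–3700 m, saturated: Δz = 1.7 km ⇒ ΔT = -10.88°C; T = -2.9°C

-2.9°C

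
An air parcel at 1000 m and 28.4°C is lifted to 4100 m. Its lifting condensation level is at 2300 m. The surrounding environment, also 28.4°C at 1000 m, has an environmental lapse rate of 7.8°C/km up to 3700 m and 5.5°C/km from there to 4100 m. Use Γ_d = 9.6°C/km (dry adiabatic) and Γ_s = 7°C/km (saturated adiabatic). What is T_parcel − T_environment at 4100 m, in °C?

-1.82°C (parcel cooler than environment)

Parcel:
  Dry to 2300 m: -9.6 × 1.3 km = -12.48°C, so T = 15.92°C.
  Saturated to 4100 m: -7 × 1.8 km = -12.6°C, so T = 3.32°C.
Environment:
  Environment, lower layer to 3700 m: -7.8 × 2.7 km = -21.06°C, so T = 7.34°C.
  Environment, upper layer to 4100 m: -5.5 × 0.4 km = -2.2°C, so T = 5.14°C.
T_parcel − T_env = 3.32 − 5.14 = -1.82°C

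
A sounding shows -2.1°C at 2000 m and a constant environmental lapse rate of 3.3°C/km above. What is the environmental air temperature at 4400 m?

2000 → 4400 m (environmental, 3.3°C/km): ΔT = -3.3 × 2.4 = -7.92°C → T = -10.02°C

-10.02°C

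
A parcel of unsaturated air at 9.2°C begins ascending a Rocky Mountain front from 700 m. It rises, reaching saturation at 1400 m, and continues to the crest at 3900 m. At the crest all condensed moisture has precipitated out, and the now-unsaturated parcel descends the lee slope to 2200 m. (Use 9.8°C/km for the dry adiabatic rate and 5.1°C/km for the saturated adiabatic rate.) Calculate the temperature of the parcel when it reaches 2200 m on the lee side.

6.25°C

700 → 1400 m (dry, 9.8°C/km): ΔT = -9.8 × 0.7 = -6.86°C → T = 2.34°C
1400 → 3900 m (saturated, 5.1°C/km): ΔT = -5.1 × 2.5 = -12.75°C → T = -10.41°C
3900 → 2200 m (dry descent, 9.8°C/km): ΔT = +9.8 × 1.7 = +16.66°C → T = 6.25°C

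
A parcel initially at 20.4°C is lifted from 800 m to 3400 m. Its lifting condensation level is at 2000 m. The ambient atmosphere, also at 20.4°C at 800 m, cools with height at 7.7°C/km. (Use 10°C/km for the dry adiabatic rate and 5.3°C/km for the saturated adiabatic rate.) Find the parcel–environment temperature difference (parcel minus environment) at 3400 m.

+0.6°C (parcel warmer than environment)

Parcel:
  Dry to 2000 m: -10 × 1.2 km = -12°C, so T = 8.4°C.
  Saturated to 3400 m: -5.3 × 1.4 km = -7.42°C, so T = 0.98°C.
Environment:
  Environment to 3400 m: -7.7 × 2.6 km = -20.02°C, so T = 0.38°C.
T_parcel − T_env = 0.98 − 0.38 = +0.6°C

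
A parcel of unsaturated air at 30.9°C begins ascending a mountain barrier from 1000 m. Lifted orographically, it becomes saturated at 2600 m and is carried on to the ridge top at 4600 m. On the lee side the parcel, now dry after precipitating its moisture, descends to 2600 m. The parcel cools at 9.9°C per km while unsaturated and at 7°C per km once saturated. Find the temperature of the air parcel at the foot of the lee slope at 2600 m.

20.86°C

From 1000 m to 2600 m (dry): cools by 9.9 × 1.6 = 15.84°C, giving 15.06°C.
From 2600 m to 4600 m (saturated): cools by 7 × 2 = 14°C, giving 1.06°C.
From 4600 m to 2600 m (dry descent): warms by 9.9 × 2 = 19.8°C, giving 20.86°C.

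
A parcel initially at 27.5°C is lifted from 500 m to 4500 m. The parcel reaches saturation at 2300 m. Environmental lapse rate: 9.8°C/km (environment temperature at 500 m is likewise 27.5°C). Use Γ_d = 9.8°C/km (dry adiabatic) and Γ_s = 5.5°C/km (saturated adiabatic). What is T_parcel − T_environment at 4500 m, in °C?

+9.46°C (parcel warmer than environment)

Parcel:
  Dry to 2300 m: -9.8 × 1.8 km = -17.64°C, so T = 9.86°C.
  Saturated to 4500 m: -5.5 × 2.2 km = -12.1°C, so T = -2.24°C.
Environment:
  Environment to 4500 m: -9.8 × 4 km = -39.2°C, so T = -11.7°C.
T_parcel − T_env = -2.24 − (-11.7) = +9.46°C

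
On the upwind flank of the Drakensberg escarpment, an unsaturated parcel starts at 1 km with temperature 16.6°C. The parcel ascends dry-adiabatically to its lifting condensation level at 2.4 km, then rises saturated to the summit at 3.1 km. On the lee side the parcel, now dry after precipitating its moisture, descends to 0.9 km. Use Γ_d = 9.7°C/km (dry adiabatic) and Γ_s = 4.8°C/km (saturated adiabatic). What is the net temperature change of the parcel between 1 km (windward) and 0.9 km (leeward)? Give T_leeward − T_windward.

+4.4°C

From 1000 m to 2400 m (dry): cools by 9.7 × 1.4 = 13.58°C, giving 3.02°C.
From 2400 m to 3100 m (saturated): cools by 4.8 × 0.7 = 3.36°C, giving -0.34°C.
From 3100 m to 900 m (dry descent): warms by 9.7 × 2.2 = 21.34°C, giving 21°C.
Net change vs windward start: 21 − 16.6 = +4.4°C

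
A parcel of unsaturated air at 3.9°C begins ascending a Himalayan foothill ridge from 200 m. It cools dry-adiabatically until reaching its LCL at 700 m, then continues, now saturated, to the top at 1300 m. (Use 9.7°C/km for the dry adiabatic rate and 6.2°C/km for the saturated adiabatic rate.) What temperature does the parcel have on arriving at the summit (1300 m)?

-4.67°C

From 200 m to 700 m (dry): cools by 9.7 × 0.5 = 4.85°C, giving -0.95°C.
From 700 m to 1300 m (saturated): cools by 6.2 × 0.6 = 3.72°C, giving -4.67°C.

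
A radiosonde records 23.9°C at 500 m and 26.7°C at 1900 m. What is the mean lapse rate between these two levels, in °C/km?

-2°C/km

Γ = −ΔT/Δz = (23.9 − 26.7) / (1900 − 500) m
  = -2.8°C / 1.4 km = -2°C/km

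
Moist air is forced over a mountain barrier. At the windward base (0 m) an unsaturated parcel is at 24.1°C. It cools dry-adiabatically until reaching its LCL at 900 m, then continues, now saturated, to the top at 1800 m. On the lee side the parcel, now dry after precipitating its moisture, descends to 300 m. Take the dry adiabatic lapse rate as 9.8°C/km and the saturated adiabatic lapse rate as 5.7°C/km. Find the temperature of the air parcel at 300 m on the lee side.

24.85°C

Dry to 900 m: -9.8 × 0.9 km = -8.82°C, so T = 15.28°C.
Saturated to 1800 m: -5.7 × 0.9 km = -5.13°C, so T = 10.15°C.
Dry descent to 300 m: +9.8 × 1.5 km = +14.7°C, so T = 24.85°C.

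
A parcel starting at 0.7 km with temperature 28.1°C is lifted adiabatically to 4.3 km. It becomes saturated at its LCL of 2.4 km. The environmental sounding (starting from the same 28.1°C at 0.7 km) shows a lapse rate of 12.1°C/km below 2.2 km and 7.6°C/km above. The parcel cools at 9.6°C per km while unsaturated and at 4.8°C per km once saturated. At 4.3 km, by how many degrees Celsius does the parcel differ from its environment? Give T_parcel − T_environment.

Parcel:
  700–2400 m, dry: Δz = 1.7 km ⇒ ΔT = -16.32°C; T = 11.78°C
  2400–4300 m, saturated: Δz = 1.9 km ⇒ ΔT = -9.12°C; T = 2.66°C
Environment:
  700–2200 m, environment, lower layer: Δz = 1.5 km ⇒ ΔT = -18.15°C; T = 9.95°C
  2200–4300 m, environment, upper layer: Δz = 2.1 km ⇒ ΔT = -15.96°C; T = -6.01°C
T_parcel − T_env = 2.66 − (-6.01) = +8.67°C

+8.67°C (parcel warmer than environment)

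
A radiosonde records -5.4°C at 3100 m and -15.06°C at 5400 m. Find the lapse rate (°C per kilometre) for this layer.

Γ = −ΔT/Δz = (-5.4 − (-15.06)) / (5400 − 3100) m
  = 9.66°C / 2.3 km = 4.2°C/km

4.2°C/km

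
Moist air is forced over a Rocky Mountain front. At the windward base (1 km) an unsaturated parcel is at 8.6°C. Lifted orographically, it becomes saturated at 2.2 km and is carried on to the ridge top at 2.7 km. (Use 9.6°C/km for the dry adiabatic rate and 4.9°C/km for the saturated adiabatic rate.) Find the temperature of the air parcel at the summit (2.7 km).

-5.37°C

1000–2200 m, dry: Δz = 1.2 km ⇒ ΔT = -11.52°C; T = -2.92°C
2200–2700 m, saturated: Δz = 0.5 km ⇒ ΔT = -2.45°C; T = -5.37°C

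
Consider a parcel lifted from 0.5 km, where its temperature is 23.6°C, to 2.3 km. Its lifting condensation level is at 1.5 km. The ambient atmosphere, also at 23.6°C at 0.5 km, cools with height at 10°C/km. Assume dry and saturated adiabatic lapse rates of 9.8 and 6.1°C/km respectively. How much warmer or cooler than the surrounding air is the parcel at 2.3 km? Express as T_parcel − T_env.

Parcel:
  From 500 m to 1500 m (dry): cools by 9.8 × 1 = 9.8°C, giving 13.8°C.
  From 1500 m to 2300 m (saturated): cools by 6.1 × 0.8 = 4.88°C, giving 8.92°C.
Environment:
  From 500 m to 2300 m (environment): cools by 10 × 1.8 = 18°C, giving 5.6°C.
T_parcel − T_env = 8.92 − 5.6 = +3.32°C

+3.32°C (parcel warmer than environment)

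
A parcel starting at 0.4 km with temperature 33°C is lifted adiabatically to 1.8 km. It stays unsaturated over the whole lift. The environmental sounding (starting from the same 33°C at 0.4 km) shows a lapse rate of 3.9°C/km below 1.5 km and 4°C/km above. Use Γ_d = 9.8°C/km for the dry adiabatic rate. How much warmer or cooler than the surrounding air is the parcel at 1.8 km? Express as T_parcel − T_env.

Parcel:
  From 400 m to 1800 m (dry): cools by 9.8 × 1.4 = 13.72°C, giving 19.28°C.
Environment:
  From 400 m to 1500 m (environment, lower layer): cools by 3.9 × 1.1 = 4.29°C, giving 28.71°C.
  From 1500 m to 1800 m (environment, upper layer): cools by 4 × 0.3 = 1.2°C, giving 27.51°C.
T_parcel − T_env = 19.28 − 27.51 = -8.23°C

-8.23°C (parcel cooler than environment)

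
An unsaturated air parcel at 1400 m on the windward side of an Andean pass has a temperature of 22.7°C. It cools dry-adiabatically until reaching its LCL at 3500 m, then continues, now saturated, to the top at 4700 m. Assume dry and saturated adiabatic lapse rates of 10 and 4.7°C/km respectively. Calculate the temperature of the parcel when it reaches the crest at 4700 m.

-3.94°C

1400–3500 m, dry: Δz = 2.1 km ⇒ ΔT = -21°C; T = 1.7°C
3500–4700 m, saturated: Δz = 1.2 km ⇒ ΔT = -5.64°C; T = -3.94°C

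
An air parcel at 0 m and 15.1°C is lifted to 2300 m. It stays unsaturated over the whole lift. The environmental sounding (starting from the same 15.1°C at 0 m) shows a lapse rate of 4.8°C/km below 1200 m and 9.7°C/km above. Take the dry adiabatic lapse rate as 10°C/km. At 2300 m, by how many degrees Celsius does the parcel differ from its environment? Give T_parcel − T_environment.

Parcel:
  0 → 2300 m (dry, 10°C/km): ΔT = -10 × 2.3 = -23°C → T = -7.9°C
Environment:
  0 → 1200 m (environment, lower layer, 4.8°C/km): ΔT = -4.8 × 1.2 = -5.76°C → T = 9.34°C
  1200 → 2300 m (environment, upper layer, 9.7°C/km): ΔT = -9.7 × 1.1 = -10.67°C → T = -1.33°C
T_parcel − T_env = -7.9 − (-1.33) = -6.57°C

-6.57°C (parcel cooler than environment)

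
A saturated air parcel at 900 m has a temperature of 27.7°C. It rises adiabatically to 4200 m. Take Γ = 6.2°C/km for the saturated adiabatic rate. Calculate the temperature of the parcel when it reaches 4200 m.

7.24°C

900 → 4200 m (saturated adiabatic, 6.2°C/km): ΔT = -6.2 × 3.3 = -20.46°C → T = 7.24°C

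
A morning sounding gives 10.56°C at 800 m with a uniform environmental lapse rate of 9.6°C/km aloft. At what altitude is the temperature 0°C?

Height above start = (10.56 − 0) / 9.6 = 1.1 km
Altitude = 800 m + 1100 m = 1900 m

1900 m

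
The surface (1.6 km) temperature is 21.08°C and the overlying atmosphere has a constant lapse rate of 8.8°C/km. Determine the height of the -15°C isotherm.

5.7 km

Height above start = (21.08 − (-15)) / 8.8 = 4.1 km
Altitude = 1600 m + 4100 m = 5700 m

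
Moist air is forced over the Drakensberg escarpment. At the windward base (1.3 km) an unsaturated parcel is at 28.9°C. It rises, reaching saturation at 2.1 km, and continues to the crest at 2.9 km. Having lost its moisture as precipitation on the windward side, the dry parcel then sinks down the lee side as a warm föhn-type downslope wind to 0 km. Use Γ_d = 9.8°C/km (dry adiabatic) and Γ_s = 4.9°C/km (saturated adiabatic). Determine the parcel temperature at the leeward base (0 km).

Dry to 2100 m: -9.8 × 0.8 km = -7.84°C, so T = 21.06°C.
Saturated to 2900 m: -4.9 × 0.8 km = -3.92°C, so T = 17.14°C.
Dry descent to 0 m: +9.8 × 2.9 km = +28.42°C, so T = 45.56°C.

45.56°C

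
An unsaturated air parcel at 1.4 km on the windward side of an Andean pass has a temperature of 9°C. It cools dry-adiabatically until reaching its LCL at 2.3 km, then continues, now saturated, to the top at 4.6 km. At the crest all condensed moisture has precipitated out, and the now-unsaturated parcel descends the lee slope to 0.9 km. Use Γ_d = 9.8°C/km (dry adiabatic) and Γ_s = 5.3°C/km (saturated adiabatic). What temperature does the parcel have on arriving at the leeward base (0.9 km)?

24.25°C

1400 → 2300 m (dry, 9.8°C/km): ΔT = -9.8 × 0.9 = -8.82°C → T = 0.18°C
2300 → 4600 m (saturated, 5.3°C/km): ΔT = -5.3 × 2.3 = -12.19°C → T = -12.01°C
4600 → 900 m (dry descent, 9.8°C/km): ΔT = +9.8 × 3.7 = +36.26°C → T = 24.25°C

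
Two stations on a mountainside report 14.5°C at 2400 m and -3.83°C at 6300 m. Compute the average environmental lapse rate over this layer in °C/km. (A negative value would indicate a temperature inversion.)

Γ = −ΔT/Δz = (14.5 − (-3.83)) / (6300 − 2400) m
  = 18.33°C / 3.9 km = 4.7°C/km

4.7°C/km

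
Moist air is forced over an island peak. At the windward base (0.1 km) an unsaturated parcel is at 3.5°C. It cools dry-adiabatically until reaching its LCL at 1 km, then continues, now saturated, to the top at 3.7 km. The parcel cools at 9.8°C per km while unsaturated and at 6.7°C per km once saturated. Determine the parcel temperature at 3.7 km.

-23.41°C

100 → 1000 m (dry, 9.8°C/km): ΔT = -9.8 × 0.9 = -8.82°C → T = -5.32°C
1000 → 3700 m (saturated, 6.7°C/km): ΔT = -6.7 × 2.7 = -18.09°C → T = -23.41°C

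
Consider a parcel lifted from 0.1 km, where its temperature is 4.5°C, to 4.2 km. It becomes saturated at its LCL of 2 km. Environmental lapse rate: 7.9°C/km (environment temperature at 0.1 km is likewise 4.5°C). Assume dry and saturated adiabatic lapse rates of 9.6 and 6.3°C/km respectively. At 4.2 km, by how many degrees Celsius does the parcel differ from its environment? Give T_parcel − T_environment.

Parcel:
  From 100 m to 2000 m (dry): cools by 9.6 × 1.9 = 18.24°C, giving -13.74°C.
  From 2000 m to 4200 m (saturated): cools by 6.3 × 2.2 = 13.86°C, giving -27.6°C.
Environment:
  From 100 m to 4200 m (environment): cools by 7.9 × 4.1 = 32.39°C, giving -27.89°C.
T_parcel − T_env = -27.6 − (-27.89) = +0.29°C

+0.29°C (parcel warmer than environment)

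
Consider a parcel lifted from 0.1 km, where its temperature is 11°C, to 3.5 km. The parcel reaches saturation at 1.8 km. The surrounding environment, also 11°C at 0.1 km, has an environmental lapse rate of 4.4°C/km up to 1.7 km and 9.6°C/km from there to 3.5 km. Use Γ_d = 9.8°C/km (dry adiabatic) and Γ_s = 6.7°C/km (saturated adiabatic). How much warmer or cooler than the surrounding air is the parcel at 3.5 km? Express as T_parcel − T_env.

-3.73°C (parcel cooler than environment)

Parcel:
  Dry to 1800 m: -9.8 × 1.7 km = -16.66°C, so T = -5.66°C.
  Saturated to 3500 m: -6.7 × 1.7 km = -11.39°C, so T = -17.05°C.
Environment:
  Environment, lower layer to 1700 m: -4.4 × 1.6 km = -7.04°C, so T = 3.96°C.
  Environment, upper layer to 3500 m: -9.6 × 1.8 km = -17.28°C, so T = -13.32°C.
T_parcel − T_env = -17.05 − (-13.32) = -3.73°C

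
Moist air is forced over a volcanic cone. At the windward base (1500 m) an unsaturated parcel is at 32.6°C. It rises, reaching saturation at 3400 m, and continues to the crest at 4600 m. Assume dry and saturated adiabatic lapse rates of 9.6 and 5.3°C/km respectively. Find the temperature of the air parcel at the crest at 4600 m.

1500 → 3400 m (dry, 9.6°C/km): ΔT = -9.6 × 1.9 = -18.24°C → T = 14.36°C
3400 → 4600 m (saturated, 5.3°C/km): ΔT = -5.3 × 1.2 = -6.36°C → T = 8°C

8°C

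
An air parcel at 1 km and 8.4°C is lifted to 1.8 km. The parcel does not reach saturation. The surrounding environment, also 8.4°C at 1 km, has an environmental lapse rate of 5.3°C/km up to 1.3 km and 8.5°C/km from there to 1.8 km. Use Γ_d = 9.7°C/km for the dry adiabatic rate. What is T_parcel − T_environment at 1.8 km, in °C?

-1.92°C (parcel cooler than environment)

Parcel:
  From 1000 m to 1800 m (dry): cools by 9.7 × 0.8 = 7.76°C, giving 0.64°C.
Environment:
  From 1000 m to 1300 m (environment, lower layer): cools by 5.3 × 0.3 = 1.59°C, giving 6.81°C.
  From 1300 m to 1800 m (environment, upper layer): cools by 8.5 × 0.5 = 4.25°C, giving 2.56°C.
T_parcel − T_env = 0.64 − 2.56 = -1.92°C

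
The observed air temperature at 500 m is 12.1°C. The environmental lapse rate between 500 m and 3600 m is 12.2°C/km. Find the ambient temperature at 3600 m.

Environmental to 3600 m: -12.2 × 3.1 km = -37.82°C, so T = -25.72°C.

-25.72°C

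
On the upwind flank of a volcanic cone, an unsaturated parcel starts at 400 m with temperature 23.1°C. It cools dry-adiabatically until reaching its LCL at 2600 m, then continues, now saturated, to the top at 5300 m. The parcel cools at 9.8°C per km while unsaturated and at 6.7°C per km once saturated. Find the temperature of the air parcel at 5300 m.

-16.55°C

From 400 m to 2600 m (dry): cools by 9.8 × 2.2 = 21.56°C, giving 1.54°C.
From 2600 m to 5300 m (saturated): cools by 6.7 × 2.7 = 18.09°C, giving -16.55°C.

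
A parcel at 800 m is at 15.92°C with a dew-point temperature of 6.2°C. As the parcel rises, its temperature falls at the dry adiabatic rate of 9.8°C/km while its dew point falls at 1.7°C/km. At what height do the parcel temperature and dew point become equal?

2000 m

T and T_d converge at 9.8 − 1.7 = 8.1°C per km
Height above start = (15.92 − 6.2) / 8.1 = 1.2 km
LCL altitude = 800 m + 1200 m = 2000 m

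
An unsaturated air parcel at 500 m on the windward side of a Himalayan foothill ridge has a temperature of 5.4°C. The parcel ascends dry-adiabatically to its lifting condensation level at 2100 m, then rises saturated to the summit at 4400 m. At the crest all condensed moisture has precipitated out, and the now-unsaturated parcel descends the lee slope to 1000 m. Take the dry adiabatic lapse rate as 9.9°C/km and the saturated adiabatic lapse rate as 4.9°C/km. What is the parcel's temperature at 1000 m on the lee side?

From 500 m to 2100 m (dry): cools by 9.9 × 1.6 = 15.84°C, giving -10.44°C.
From 2100 m to 4400 m (saturated): cools by 4.9 × 2.3 = 11.27°C, giving -21.71°C.
From 4400 m to 1000 m (dry descent): warms by 9.9 × 3.4 = 33.66°C, giving 11.95°C.

11.95°C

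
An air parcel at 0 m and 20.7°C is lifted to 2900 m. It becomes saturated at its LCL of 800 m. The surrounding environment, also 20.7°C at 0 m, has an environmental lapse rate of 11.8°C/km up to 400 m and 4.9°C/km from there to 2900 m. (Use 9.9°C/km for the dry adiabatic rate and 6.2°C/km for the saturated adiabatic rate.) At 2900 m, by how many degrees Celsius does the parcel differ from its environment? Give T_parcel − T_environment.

Parcel:
  0–800 m, dry: Δz = 0.8 km ⇒ ΔT = -7.92°C; T = 12.78°C
  800–2900 m, saturated: Δz = 2.1 km ⇒ ΔT = -13.02°C; T = -0.24°C
Environment:
  0–400 m, environment, lower layer: Δz = 0.4 km ⇒ ΔT = -4.72°C; T = 15.98°C
  400–2900 m, environment, upper layer: Δz = 2.5 km ⇒ ΔT = -12.25°C; T = 3.73°C
T_parcel − T_env = -0.24 − 3.73 = -3.97°C

-3.97°C (parcel cooler than environment)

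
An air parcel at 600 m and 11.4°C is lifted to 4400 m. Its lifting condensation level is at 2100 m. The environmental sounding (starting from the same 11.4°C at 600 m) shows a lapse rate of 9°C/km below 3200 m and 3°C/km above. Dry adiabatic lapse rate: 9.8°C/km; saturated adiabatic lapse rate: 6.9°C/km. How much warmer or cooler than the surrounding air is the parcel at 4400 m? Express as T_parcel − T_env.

Parcel:
  From 600 m to 2100 m (dry): cools by 9.8 × 1.5 = 14.7°C, giving -3.3°C.
  From 2100 m to 4400 m (saturated): cools by 6.9 × 2.3 = 15.87°C, giving -19.17°C.
Environment:
  From 600 m to 3200 m (environment, lower layer): cools by 9 × 2.6 = 23.4°C, giving -12°C.
  From 3200 m to 4400 m (environment, upper layer): cools by 3 × 1.2 = 3.6°C, giving -15.6°C.
T_parcel − T_env = -19.17 − (-15.6) = -3.57°C

-3.57°C (parcel cooler than environment)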